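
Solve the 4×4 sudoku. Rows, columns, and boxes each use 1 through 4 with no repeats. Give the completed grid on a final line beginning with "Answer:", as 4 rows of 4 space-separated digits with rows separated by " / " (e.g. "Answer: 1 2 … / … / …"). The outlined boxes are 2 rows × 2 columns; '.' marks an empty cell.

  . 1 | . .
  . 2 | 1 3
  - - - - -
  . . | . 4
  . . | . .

Step 1. [r3c2∈{3}] nothing but 3 survives at r3c2. So r3c2=3.
Step 2. [r3c3∈{2}] r3c3 is down to just 2 ⇒ r3c3=2.
Step 3. [r2c1∈{4}] r2c1 is down to just 4. So r2c1=4.
Step 4. [r4c1∈{1,2}] row 4 places 2 nowhere but r4c1. So r4c1=2.
Step 5. [r3c1∈{1}] r3c1's peers cover all but 1, so r3c1=1.
Step 6. [r1c3∈{4}] r1c3 has the single candidate 4, so r1c3=4.
Step 7. [r4c3∈{3}] only 3 remains possible at r4c3. So r4c3=3.
Step 8. [r4c2∈{4}] only 4 remains possible at r4c2, so r4c2=4.
Step 9. [r4c4∈{1}] only 1 remains possible at r4c4, so r4c4=1.
Step 10. [r1c1∈{3}] nothing but 3 survives at r1c1. So r1c1=3.
Step 11. [r1c4∈{2}] r1c4 has the single candidate 2. So r1c4=2.

Answer: 3 1 4 2 / 4 2 1 3 / 1 3 2 4 / 2 4 3 1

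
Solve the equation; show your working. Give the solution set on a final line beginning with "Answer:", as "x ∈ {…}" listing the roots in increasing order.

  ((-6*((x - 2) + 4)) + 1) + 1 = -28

Step 1. [((-6*((x - 2) + 4)) + 1) + 1 = -28] peel the +1: subtract 1 from each side ⇒ sub: (-6*((x - 2) + 4)) + 1 = -29.
Step 2. [(-6*((x - 2) + 4)) + 1 = -29] the outer +1 inverts by subtracting 1 ⇒ sub: -6*((x - 2) + 4) = -30.
Step 3. [-6*((x - 2) + 4) = -30] divide by the outer -6 ⇒ div: (x - 2) + 4 = 5.
Step 4. [(x - 2) + 4 = 5] subtract 4: x sits inside (… + 4) ⇒ sub: x - 2 = 1.
Step 5. [x - 2 = 1] the outer -2 inverts by adding 2 ⇒ sub: x = 3.

Answer: x ∈ {3}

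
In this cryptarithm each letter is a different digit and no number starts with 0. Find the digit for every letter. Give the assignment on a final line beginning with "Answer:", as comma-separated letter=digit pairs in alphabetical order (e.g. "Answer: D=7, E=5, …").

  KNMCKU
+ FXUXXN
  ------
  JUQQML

Step 1. [col 1: U + N ≡ L (mod 10)] N=9 is one option consistent with column 1 (U + N ≡ L (mod 10), carry-in 0) — take it ⇒ N=9.
Step 2. [col 1: U + N ≡ L (mod 10)] no forcing yet in column 1 (carry-in 0); U=1 is free and consistent — try it. So U=1.
Step 3. [col 1: U + N ≡ L (mod 10)] in column 1 we have U+N≡L with carry-in 0; given U=1, N=9 and digits 1,9 already taken and all letters distinct, that pins L to 0 ⇒ L=0.
Step 4. [col 2: K + X ≡ M (mod 10)] no forcing yet in column 2 (carry-in 1); M=6 is free and consistent — try it. So M=6.
Step 5. [col 2: K + X ≡ M (mod 10)] several values work for X in column 2 (K + X ≡ M (mod 10), carry-in 1); try X=2. So X=2.
Step 6. [col 2: K + X ≡ M (mod 10)] from column 2 (X=2, M=6, carry-in 1, digits 0,1,2,6,9 already taken and all letters distinct): K must equal 3, so K=3.
Step 7. [col 3: C + X ≡ Q (mod 10)] from column 3 (X=2, carry-in 0, digits 0,1,2,3,6,9 already taken and all letters distinct): C must equal 5, so C=5.
Step 8. [col 3: C + X ≡ Q (mod 10)] column 3: given C=5, X=2, carry-in 0, and digits 0,1,2,3,5,6,9 already taken and all letters distinct, C+X≡Q (mod 10) forces Q=7 ⇒ Q=7.
Step 9. [col 6: K + F ≡ J (mod 10)] in column 6 we have K+F≡J with carry-in 1; given K=3 and digits 0,1,2,3,5,6,7,9 already taken and all letters distinct, that pins F to 4, so F=4.
Step 10. [col 6: K + F ≡ J (mod 10)] in column 6 we have K+F≡J with carry-in 1; given K=3, F=4 and digits 0,1,2,3,4,5,6,7,9 already taken and all letters distinct, that pins J to 8. So J=8.

Answer: C=5, F=4, J=8, K=3, L=0, M=6, N=9, Q=7, U=1, X=2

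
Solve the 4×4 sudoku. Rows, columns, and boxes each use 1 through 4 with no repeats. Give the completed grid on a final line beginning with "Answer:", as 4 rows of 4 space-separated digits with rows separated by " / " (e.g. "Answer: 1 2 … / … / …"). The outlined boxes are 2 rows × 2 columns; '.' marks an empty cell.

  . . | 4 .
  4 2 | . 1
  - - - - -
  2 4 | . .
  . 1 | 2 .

Step 1. [r3c4∈{3}] r3c4's peers cover all but 3, so r3c4=3.
Step 2. [r1c2∈{3}] r1c2's peers cover all but 3 ⇒ r1c2=3.
Step 3. [r1c1∈{1}] r1c1 has the single candidate 1, so r1c1=1.
Step 4. [r4c1∈{3}] only 3 remains possible at r4c1, so r4c1=3.
Step 5. [r1c4∈{2}] r1c4 has the single candidate 2. So r1c4=2.
Step 6. [r2c3∈{3}] r2c3 has the single candidate 3, so r2c3=3.
Step 7. [r3c3∈{1}] nothing but 1 survives at r3c3. So r3c3=1.
Step 8. [r4c4∈{4}] nothing but 4 survives at r4c4. So r4c4=4.

Answer: 1 3 4 2 / 4 2 3 1 / 2 4 1 3 / 3 1 2 4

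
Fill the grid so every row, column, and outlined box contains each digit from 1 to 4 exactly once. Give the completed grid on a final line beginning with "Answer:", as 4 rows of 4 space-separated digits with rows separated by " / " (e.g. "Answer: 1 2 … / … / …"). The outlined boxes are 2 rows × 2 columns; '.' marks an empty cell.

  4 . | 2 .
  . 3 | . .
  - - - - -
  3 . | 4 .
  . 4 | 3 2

Step 1. [r3c4∈{1}] r3c4's peers cover all but 1, so r3c4=1.
Step 2. [r2c3∈{1}] r2c3 is down to just 1. So r2c3=1.
Step 3. [r2c4∈{4}] r2c4 is down to just 4. So r2c4=4.
Step 4. [r1c4∈{3}] r1c4's peers cover all but 3 ⇒ r1c4=3.
Step 5. [r3c2∈{2}] nothing but 2 survives at r3c2. So r3c2=2.
Step 6. [r1c2∈{1}] nothing but 1 survives at r1c2, so r1c2=1.
Step 7. [r4c1∈{1}] r4c1 is down to just 1. So r4c1=1.
Step 8. [r2c1∈{2}] r2c1's peers cover all but 2. So r2c1=2.

Answer: 4 1 2 3 / 2 3 1 4 / 3 2 4 1 / 1 4 3 2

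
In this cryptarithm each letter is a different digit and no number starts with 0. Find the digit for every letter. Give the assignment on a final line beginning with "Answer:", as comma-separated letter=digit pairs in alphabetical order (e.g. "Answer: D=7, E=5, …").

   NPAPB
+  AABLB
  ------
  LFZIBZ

Step 1. [col 1: B + B ≡ Z (mod 10)] no forcing yet in column 1 (carry-in 0); Z=8 is free and consistent — try it ⇒ Z=8.
Step 2. [col 1: B + B ≡ Z (mod 10)] several values work for B in column 1 (B + B ≡ Z (mod 10), carry-in 0); try B=4. So B=4.
Step 3. [col 2: P + L ≡ B (mod 10)] several values work for P in column 2 (P + L ≡ B (mod 10), carry-in 0); try P=3 ⇒ P=3.
Step 4. [col 2: P + L ≡ B (mod 10)] in column 2 we have P+L≡B with carry-in 0; given P=3, B=4 and digits 3,4,8 already taken and all letters distinct, that pins L to 1, so L=1.
Step 5. [col 3: A + B ≡ I (mod 10)] column 3 (A + B ≡ I (mod 10), carry-in 0) doesn't pin A yet; pick A=5 and continue ⇒ A=5.
Step 6. [col 3: A + B ≡ I (mod 10)] column 3 reads A+B+carry(0)=I with A=5, B=4; with digits 1,3,4,5,8 already taken and all letters distinct, the only value for I is 9 ⇒ I=9.
Step 7. [col 5: N + A ≡ F (mod 10)] column 5 (N + A ≡ F (mod 10), carry-in 0) doesn't pin F yet; pick F=2 and continue, so F=2.
Step 8. [col 5: N + A ≡ F (mod 10)] from column 5 (A=5, F=2, carry-in 0, digits 1,2,3,4,5,8,9 already taken and all letters distinct): N must equal 7 ⇒ N=7.

Answer: A=5, B=4, F=2, I=9, L=1, N=7, P=3, Z=8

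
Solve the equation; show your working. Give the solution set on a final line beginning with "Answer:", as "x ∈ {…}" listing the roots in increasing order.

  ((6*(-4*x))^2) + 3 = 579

Step 1. [((6*(-4*x))^2) + 3 = 579] 3 comes off first (subtract 3) ⇒ sub: (6*(-4*x))^2 = 576.
Step 2. [(6*(-4*x))^2 = 576] LHS squared, RHS 576 ≥ 0: apply √ (±) ⇒ sqrt: 6*(-4*x) = 24 or -24.
Step 3. [6*(-4*x) = 24 or -24] divide by the outer 6, so div: -4*x = 4 or -4.
Step 4. [-4*x = 4 or -4] leading coefficient -4: divide by -4. So div: x = -1 or 1.

Answer: x ∈ {-1, 1}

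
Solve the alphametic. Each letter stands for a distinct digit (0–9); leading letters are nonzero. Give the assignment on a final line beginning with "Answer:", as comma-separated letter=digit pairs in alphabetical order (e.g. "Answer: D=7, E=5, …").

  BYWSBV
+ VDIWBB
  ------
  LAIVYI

Step 1. [col 1: V + B ≡ I (mod 10)] V=2 is one option consistent with column 1 (V + B ≡ I (mod 10), carry-in 0) — take it, so V=2.
Step 2. [col 1: V + B ≡ I (mod 10)] I=6 is one option consistent with column 1 (V + B ≡ I (mod 10), carry-in 0) — take it ⇒ I=6.
Step 3. [col 1: V + B ≡ I (mod 10)] from column 1 (V=2, I=6, carry-in 0, digits 2,6 already taken and all letters distinct): B must equal 4, so B=4.
Step 4. [col 2: B + B ≡ Y (mod 10)] from column 2 (B=4, carry-in 0, digits 2,4,6 already taken and all letters distinct): Y must equal 8, so Y=8.
Step 5. [col 3: S + W ≡ V (mod 10)] no forcing yet in column 3 (carry-in 0); S=3 is free and consistent — try it, so S=3.
Step 6. [col 3: S + W ≡ V (mod 10)] in column 3 we have S+W≡V with carry-in 0; given S=3, V=2 and digits 2,3,4,6,8 already taken and all letters distinct, that pins W to 9, so W=9.
Step 7. [col 5: Y + D ≡ A (mod 10)] in column 5 we have Y+D≡A with carry-in 1; given Y=8 and digits 2,3,4,6,8,9 already taken and all letters distinct, that pins D to 1. So D=1.
Step 8. [col 5: Y + D ≡ A (mod 10)] column 5 reads Y+D+carry(1)=A with Y=8, D=1; with digits 1,2,3,4,6,8,9 already taken and all letters distinct, the only value for A is 0, so A=0.
Step 9. [col 6: B + V ≡ L (mod 10)] in column 6 we have B+V≡L with carry-in 1; given B=4, V=2 and digits 0,1,2,3,4,6,8,9 already taken and all letters distinct, that pins L to 7. So L=7.

Answer: A=0, B=4, D=1, I=6, L=7, S=3, V=2, W=9, Y=8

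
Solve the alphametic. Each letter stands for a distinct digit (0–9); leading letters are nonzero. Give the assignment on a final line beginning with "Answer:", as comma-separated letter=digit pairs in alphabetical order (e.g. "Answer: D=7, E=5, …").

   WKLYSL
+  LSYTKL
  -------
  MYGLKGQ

Step 1. [M] M is the leading digit of a 7-digit sum of two 6-digit numbers; the final carry is exactly 1, so M=1.
Step 2. [col 1: L + L ≡ Q (mod 10)] Q=4 is one option consistent with column 1 (L + L ≡ Q (mod 10), carry-in 0) — take it ⇒ Q=4.
Step 3. [col 1: L + L ≡ Q (mod 10)] L=2 is one option consistent with column 1 (L + L ≡ Q (mod 10), carry-in 0) — take it. So L=2.
Step 4. [col 2: S + K ≡ G (mod 10)] column 2 (S + K ≡ G (mod 10), carry-in 0) doesn't pin K yet; pick K=9 and continue. So K=9.
Step 5. [col 2: S + K ≡ G (mod 10)] S=6 is one option consistent with column 2 (S + K ≡ G (mod 10), carry-in 0) — take it. So S=6.
Step 6. [col 2: S + K ≡ G (mod 10)] column 2 reads S+K+carry(0)=G with S=6, K=9; with digits 1,2,4,6,9 already taken and all letters distinct, the only value for G is 5 ⇒ G=5.
Step 7. [col 3: Y + T ≡ K (mod 10)] column 3 (Y + T ≡ K (mod 10), carry-in 1) doesn't pin Y yet; pick Y=0 and continue, so Y=0.
Step 8. [col 3: Y + T ≡ K (mod 10)] column 3 reads Y+T+carry(1)=K with Y=0, K=9; with digits 0,1,2,4,5,6,9 already taken and all letters distinct, the only value for T is 8, so T=8.
Step 9. [col 6: W + L ≡ Y (mod 10)] column 6: given L=2, Y=0, carry-in 1, and digits 0,1,2,4,5,6,8,9 already taken and all letters distinct, W+L≡Y (mod 10) forces W=7 ⇒ W=7.

Answer: G=5, K=9, L=2, M=1, Q=4, S=6, T=8, W=7, Y=0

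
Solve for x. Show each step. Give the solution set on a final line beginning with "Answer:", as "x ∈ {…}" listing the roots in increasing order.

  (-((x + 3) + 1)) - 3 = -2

Step 1. [(-((x + 3) + 1)) - 3 = -2] 3 comes off first (add 3), so sub: -((x + 3) + 1) = 1.
Step 2. [-((x + 3) + 1) = 1] leading − — multiply by −1. So neg: (x + 3) + 1 = -1.
Step 3. [(x + 3) + 1 = -1] the outer +1 inverts by subtracting 1, so sub: x + 3 = -2.
Step 4. [x + 3 = -2] peel the +3: subtract 3 from each side ⇒ sub: x = -5.

Answer: x ∈ {-5}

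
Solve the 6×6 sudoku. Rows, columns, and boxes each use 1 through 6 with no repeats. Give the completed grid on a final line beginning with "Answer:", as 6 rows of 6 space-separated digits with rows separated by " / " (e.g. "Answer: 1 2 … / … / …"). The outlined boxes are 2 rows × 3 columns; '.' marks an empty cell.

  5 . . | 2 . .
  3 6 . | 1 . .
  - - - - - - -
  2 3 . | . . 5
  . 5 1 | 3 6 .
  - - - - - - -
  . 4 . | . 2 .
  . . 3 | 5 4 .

Step 1. [r5c4∈{6}] r5c4 has the single candidate 6. So r5c4=6.
Step 2. [r1c3∈{4}] nothing but 4 survives at r1c3, so r1c3=4.
Step 3. [r5c1∈{1}] only 1 remains possible at r5c1 ⇒ r5c1=1.
Step 4. [r2c6∈{4}] r2c6's peers cover all but 4, so r2c6=4.
Step 5. [r1c6∈{3,6}] in row 1, 6 fits only at r1c6, so r1c6=6.
Step 6. [r4c1∈{4}] nothing but 4 survives at r4c1. So r4c1=4.
Step 7. [r6c1∈{6}] r6c1 has the single candidate 6, so r6c1=6.
Step 8. [r1c2∈{1}] r1c2 has the single candidate 1 ⇒ r1c2=1.
Step 9. [r3c5∈{1}] nothing but 1 survives at r3c5, so r3c5=1.
Step 10. [r2c3∈{2}] r2c3's peers cover all but 2 ⇒ r2c3=2.
Step 11. [r1c5∈{3}] nothing but 3 survives at r1c5. So r1c5=3.
Step 12. [r3c3∈{6}] r3c3 is down to just 6. So r3c3=6.
Step 13. [r4c6∈{2}] only 2 remains possible at r4c6. So r4c6=2.
Step 14. [r6c6∈{1}] nothing but 1 survives at r6c6. So r6c6=1.
Step 15. [r5c3∈{5}] r5c3 has the single candidate 5. So r5c3=5.
Step 16. [r3c4∈{4}] r3c4 has the single candidate 4. So r3c4=4.
Step 17. [r5c6∈{3}] only 3 remains possible at r5c6 ⇒ r5c6=3.
Step 18. [r2c5∈{5}] r2c5 is down to just 5, so r2c5=5.
Step 19. [r6c2∈{2}] nothing but 2 survives at r6c2. So r6c2=2.

Answer: 5 1 4 2 3 6 / 3 6 2 1 5 4 / 2 3 6 4 1 5 / 4 5 1 3 6 2 / 1 4 5 6 2 3 / 6 2 3 5 4 1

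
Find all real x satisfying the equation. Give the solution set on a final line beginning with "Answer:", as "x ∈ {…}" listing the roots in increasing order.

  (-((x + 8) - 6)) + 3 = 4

Step 1. [(-((x + 8) - 6)) + 3 = 4] peel the +3: subtract 3 from each side ⇒ sub: -((x + 8) - 6) = 1.
Step 2. [-((x + 8) - 6) = 1] LHS negated; negate both sides ⇒ neg: (x + 8) - 6 = -1.
Step 3. [(x + 8) - 6 = -1] the outer -6 inverts by adding 6 ⇒ sub: x + 8 = 5.
Step 4. [x + 8 = 5] 8 comes off first (subtract 8), so sub: x = -3.

Answer: x ∈ {-3}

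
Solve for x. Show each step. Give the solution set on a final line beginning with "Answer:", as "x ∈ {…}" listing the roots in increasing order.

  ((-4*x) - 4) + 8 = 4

Step 1. [((-4*x) - 4) + 8 = 4] peel the +8: subtract 8 from each side, so sub: (-4*x) - 4 = -4.
Step 2. [(-4*x) - 4 = -4] the outer -4 inverts by adding 4. So sub: -4*x = 0.
Step 3. [-4*x = 0] -4 out front; divide by -4, so div: x = 0.

Answer: x ∈ {0}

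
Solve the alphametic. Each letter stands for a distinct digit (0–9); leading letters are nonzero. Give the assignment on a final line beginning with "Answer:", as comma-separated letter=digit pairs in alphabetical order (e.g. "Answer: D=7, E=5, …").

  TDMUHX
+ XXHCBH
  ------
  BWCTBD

Step 1. [col 1: X + H ≡ D (mod 10)] no forcing yet in column 1 (carry-in 0); X=3 is free and consistent — try it, so X=3.
Step 2. [col 1: X + H ≡ D (mod 10)] column 1 (X + H ≡ D (mod 10), carry-in 0) doesn't pin H yet; pick H=9 and continue. So H=9.
Step 3. [col 1: X + H ≡ D (mod 10)] column 1 reads X+H+carry(0)=D with X=3, H=9; with digits 3,9 already taken and all letters distinct, the only value for D is 2, so D=2.
Step 4. [col 2: H + B ≡ B (mod 10)] column 2 (H + B ≡ B (mod 10), carry-in 1) doesn't pin B yet; pick B=8 and continue. So B=8.
Step 5. [col 3: U + C ≡ T (mod 10)] column 3 (U + C ≡ T (mod 10), carry-in 1) doesn't pin C yet; pick C=0 and continue, so C=0.
Step 6. [col 3: U + C ≡ T (mod 10)] U=4 is one option consistent with column 3 (U + C ≡ T (mod 10), carry-in 1) — take it, so U=4.
Step 7. [col 3: U + C ≡ T (mod 10)] in column 3 we have U+C≡T with carry-in 1; given U=4, C=0 and digits 0,2,3,4,8,9 already taken and all letters distinct, that pins T to 5, so T=5.
Step 8. [col 4: M + H ≡ C (mod 10)] from column 4 (H=9, C=0, carry-in 0, digits 0,2,3,4,5,8,9 already taken and all letters distinct): M must equal 1, so M=1.
Step 9. [col 5: D + X ≡ W (mod 10)] column 5: given D=2, X=3, carry-in 1, and digits 0,1,2,3,4,5,8,9 already taken and all letters distinct, D+X≡W (mod 10) forces W=6. So W=6.

Answer: B=8, C=0, D=2, H=9, M=1, T=5, U=4, W=6, X=3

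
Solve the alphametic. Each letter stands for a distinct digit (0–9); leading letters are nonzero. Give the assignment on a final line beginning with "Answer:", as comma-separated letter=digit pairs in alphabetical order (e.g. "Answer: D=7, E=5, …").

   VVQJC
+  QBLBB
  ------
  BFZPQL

Step 1. [col 1: C + B ≡ L (mod 10)] C=5 is one option consistent with column 1 (C + B ≡ L (mod 10), carry-in 0) — take it ⇒ C=5.
Step 2. [col 1: C + B ≡ L (mod 10)] several values work for B in column 1 (C + B ≡ L (mod 10), carry-in 0); try B=1, so B=1.
Step 3. [col 1: C + B ≡ L (mod 10)] from column 1 (C=5, B=1, carry-in 0, digits 1,5 already taken and all letters distinct): L must equal 6 ⇒ L=6.
Step 4. [col 2: J + B ≡ Q (mod 10)] Q=3 is one option consistent with column 2 (J + B ≡ Q (mod 10), carry-in 0) — take it, so Q=3.
Step 5. [col 2: J + B ≡ Q (mod 10)] column 2: given B=1, Q=3, carry-in 0, and digits 1,3,5,6 already taken and all letters distinct, J+B≡Q (mod 10) forces J=2, so J=2.
Step 6. [col 3: Q + L ≡ P (mod 10)] in column 3 we have Q+L≡P with carry-in 0; given Q=3, L=6 and digits 1,2,3,5,6 already taken and all letters distinct, that pins P to 9 ⇒ P=9.
Step 7. [col 4: V + B ≡ Z (mod 10)] column 4 reads V+B+carry(0)=Z with B=1; with digits 1,2,3,5,6,9 already taken and all letters distinct, the only value for V is 7 ⇒ V=7.
Step 8. [col 4: V + B ≡ Z (mod 10)] in column 4 we have V+B≡Z with carry-in 0; given V=7, B=1 and digits 1,2,3,5,6,7,9 already taken and all letters distinct, that pins Z to 8. So Z=8.
Step 9. [col 5: V + Q ≡ F (mod 10)] in column 5 we have V+Q≡F with carry-in 0; given V=7, Q=3 and digits 1,2,3,5,6,7,8,9 already taken and all letters distinct, that pins F to 0, so F=0.

Answer: B=1, C=5, F=0, J=2, L=6, P=9, Q=3, V=7, Z=8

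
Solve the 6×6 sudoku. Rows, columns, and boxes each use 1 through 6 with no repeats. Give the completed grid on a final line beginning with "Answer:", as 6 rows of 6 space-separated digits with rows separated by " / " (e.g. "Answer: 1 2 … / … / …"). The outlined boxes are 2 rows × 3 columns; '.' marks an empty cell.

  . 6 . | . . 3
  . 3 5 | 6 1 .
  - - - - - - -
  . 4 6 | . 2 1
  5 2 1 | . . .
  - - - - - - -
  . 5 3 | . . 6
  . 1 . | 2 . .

Step 1. [r5c5∈{4}] nothing but 4 survives at r5c5, so r5c5=4.
Step 2. [r1c3∈{2,4}] r1c3 is the only open cell in col 3 admitting 2. So r1c3=2.
Step 3. [r2c1∈{4}] r2c1's peers cover all but 4. So r2c1=4.
Step 4. [r3c4∈{3,5}] in row 3, 5 fits only at r3c4, so r3c4=5.
Step 5. [r4c4∈{3,4}] 3 has one home in col 4: r4c4 ⇒ r4c4=3.
Step 6. [r6c5∈{3,5}] across row 6, 3 lands solely at r6c5 ⇒ r6c5=3.
Step 7. [r1c4∈{4}] nothing but 4 survives at r1c4. So r1c4=4.
Step 8. [r5c4∈{1}] nothing but 1 survives at r5c4, so r5c4=1.
Step 9. [r2c6∈{2}] nothing but 2 survives at r2c6. So r2c6=2.
Step 10. [r5c1∈{2}] nothing but 2 survives at r5c1 ⇒ r5c1=2.
Step 11. [r4c6∈{4}] nothing but 4 survives at r4c6 ⇒ r4c6=4.
Step 12. [r3c1∈{3}] only 3 remains possible at r3c1 ⇒ r3c1=3.
Step 13. [r6c3∈{4}] r6c3's peers cover all but 4 ⇒ r6c3=4.
Step 14. [r1c5∈{5}] r1c5 has the single candidate 5. So r1c5=5.
Step 15. [r6c1∈{6}] r6c1 has the single candidate 6 ⇒ r6c1=6.
Step 16. [r4c5∈{6}] nothing but 6 survives at r4c5. So r4c5=6.
Step 17. [r6c6∈{5}] only 5 remains possible at r6c6 ⇒ r6c6=5.
Step 18. [r1c1∈{1}] r1c1's peers cover all but 1. So r1c1=1.

Answer: 1 6 2 4 5 3 / 4 3 5 6 1 2 / 3 4 6 5 2 1 / 5 2 1 3 6 4 / 2 5 3 1 4 6 / 6 1 4 2 3 5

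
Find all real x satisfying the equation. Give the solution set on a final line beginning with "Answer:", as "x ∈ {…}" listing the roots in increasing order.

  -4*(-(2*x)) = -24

Step 1. [-4*(-(2*x)) = -24] leading coefficient -4: divide by -4 ⇒ div: -(2*x) = 6.
Step 2. [-(2*x) = 6] LHS negated; negate both sides, so neg: 2*x = -6.
Step 3. [2*x = -6] LHS = 2·(…); ÷2 both sides, so div: x = -3.

Answer: x ∈ {-3}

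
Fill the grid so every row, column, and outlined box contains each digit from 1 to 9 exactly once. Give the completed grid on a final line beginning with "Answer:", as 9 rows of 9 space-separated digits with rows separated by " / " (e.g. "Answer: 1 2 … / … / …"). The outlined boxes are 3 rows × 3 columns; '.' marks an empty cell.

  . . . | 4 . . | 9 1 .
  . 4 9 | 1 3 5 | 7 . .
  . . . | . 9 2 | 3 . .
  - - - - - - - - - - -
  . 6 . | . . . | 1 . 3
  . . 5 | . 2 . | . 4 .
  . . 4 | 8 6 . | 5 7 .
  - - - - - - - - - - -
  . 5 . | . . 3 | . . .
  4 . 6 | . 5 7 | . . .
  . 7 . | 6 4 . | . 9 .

Step 1. [r9c9∈{1,2,5,8}] 5 has one home in row 9: r9c9. So r9c9=5.
Step 2. [r1c1∈{2,3,5,6,7,8}] across row 1, 5 lands solely at r1c1 ⇒ r1c1=5.
Step 3. [r7c9∈{1,2,4,6,7,8}] row 7 places 7 nowhere but r7c9 ⇒ r7c9=7.
Step 4. [r3c4∈{7}] nothing but 7 survives at r3c4 ⇒ r3c4=7.
Step 5. [r5c1∈{1,3,7,8,9}] 7 has one home in row 5: r5c1, so r5c1=7.
Step 6. [r1c5∈{8}] r1c5 has the single candidate 8 ⇒ r1c5=8.
Step 7. [r9c6∈{1,8}] 8 has one home in col 6: r9c6 ⇒ r9c6=8.
Step 8. [r9c7∈{2}] r9c7 is down to just 2, so r9c7=2.
Step 9. [r8c7∈{8}] r8c7 is down to just 8, so r8c7=8.
Step 10. [r7c8∈{6}] only 6 remains possible at r7c8, so r7c8=6.
Step 11. [r1c3∈{2,3,7}] r1c3 is the only open cell in row 1 admitting 7. So r1c3=7.
Step 12. [r1c2∈{2,3}] r1c2 is the only open cell in row 1 admitting 3. So r1c2=3.
Step 13. [r2c1∈{2,6,8}] r2c1 is the only open cell in box 1 admitting 2, so r2c1=2.
Step 14. [r2c8∈{8}] r2c8 is down to just 8 ⇒ r2c8=8.
Step 15. [r3c1∈{1,6,8}] in col 1, 6 fits only at r3c1, so r3c1=6.
Step 16. [r5c9∈{6,8,9}] col 9 places 8 nowhere but r5c9. So r5c9=8.
Step 17. [r6c9∈{2,9}] in col 9, 9 fits only at r6c9. So r6c9=9.
Step 18. [r6c2∈{1,2}] across row 6, 2 lands solely at r6c2 ⇒ r6c2=2.
Step 19. [r4c3∈{8}] r4c3 is down to just 8. So r4c3=8.
Step 20. [r4c1∈{9}] r4c1's peers cover all but 9, so r4c1=9.
Step 21. [r5c2∈{1}] only 1 remains possible at r5c2, so r5c2=1.
Step 22. [r7c4∈{2,9}] across row 7, 9 lands solely at r7c4, so r7c4=9.
Step 23. [r7c5∈{1}] r7c5 has the single candidate 1 ⇒ r7c5=1.
Step 24. [r9c1∈{1,3}] across col 1, 1 lands solely at r9c1 ⇒ r9c1=1.
Step 25. [r1c6∈{6}] r1c6 is down to just 6, so r1c6=6.
Step 26. [r5c4∈{3}] r5c4's peers cover all but 3, so r5c4=3.
Step 27. [r5c7∈{6}] r5c7 has the single candidate 6, so r5c7=6.
Step 28. [r5c6∈{9}] r5c6's peers cover all but 9, so r5c6=9.
Step 29. [r4c4∈{5}] r4c4's peers cover all but 5 ⇒ r4c4=5.
Step 30. [r2c9∈{6}] only 6 remains possible at r2c9, so r2c9=6.
Step 31. [r3c9∈{4}] only 4 remains possible at r3c9, so r3c9=4.
Step 32. [r6c1∈{3}] nothing but 3 survives at r6c1 ⇒ r6c1=3.
Step 33. [r8c2∈{9}] r8c2 has the single candidate 9. So r8c2=9.
Step 34. [r7c3∈{2}] r7c3 is down to just 2. So r7c3=2.
Step 35. [r3c2∈{8}] r3c2 is down to just 8, so r3c2=8.
Step 36. [r9c3∈{3}] r9c3's peers cover all but 3. So r9c3=3.
Step 37. [r8c8∈{3}] nothing but 3 survives at r8c8, so r8c8=3.
Step 38. [r7c1∈{8}] r7c1 is down to just 8 ⇒ r7c1=8.
Step 39. [r8c9∈{1}] only 1 remains possible at r8c9 ⇒ r8c9=1.
Step 40. [r1c9∈{2}] r1c9 is down to just 2 ⇒ r1c9=2.
Step 41. [r8c4∈{2}] r8c4 is down to just 2, so r8c4=2.
Step 42. [r7c7∈{4}] nothing but 4 survives at r7c7. So r7c7=4.
Step 43. [r4c8∈{2}] r4c8 is down to just 2. So r4c8=2.
Step 44. [r4c5∈{7}] r4c5 has the single candidate 7. So r4c5=7.
Step 45. [r4c6∈{4}] r4c6 has the single candidate 4 ⇒ r4c6=4.
Step 46. [r3c8∈{5}] r3c8 has the single candidate 5. So r3c8=5.
Step 47. [r6c6∈{1}] only 1 remains possible at r6c6 ⇒ r6c6=1.
Step 48. [r3c3∈{1}] r3c3's peers cover all but 1. So r3c3=1.

Answer: 5 3 7 4 8 6 9 1 2 / 2 4 9 1 3 5 7 8 6 / 6 8 1 7 9 2 3 5 4 / 9 6 8 5 7 4 1 2 3 / 7 1 5 3 2 9 6 4 8 / 3 2 4 8 6 1 5 7 9 / 8 5 2 9 1 3 4 6 7 / 4 9 6 2 5 7 8 3 1 / 1 7 3 6 4 8 2 9 5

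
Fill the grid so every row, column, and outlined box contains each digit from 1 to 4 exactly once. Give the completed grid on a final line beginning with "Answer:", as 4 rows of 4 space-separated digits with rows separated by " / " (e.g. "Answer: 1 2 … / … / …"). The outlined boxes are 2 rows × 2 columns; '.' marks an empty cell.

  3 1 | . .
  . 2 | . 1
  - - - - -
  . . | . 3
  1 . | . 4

Step 1. [r3c1∈{2,4}] 2 has one home in col 1: r3c1 ⇒ r3c1=2.
Step 2. [r1c3∈{2,4}] row 1 places 4 nowhere but r1c3, so r1c3=4.
Step 3. [r3c3∈{1}] nothing but 1 survives at r3c3, so r3c3=1.
Step 4. [r1c4∈{2}] nothing but 2 survives at r1c4 ⇒ r1c4=2.
Step 5. [r4c2∈{3}] r4c2 has the single candidate 3, so r4c2=3.
Step 6. [r4c3∈{2}] nothing but 2 survives at r4c3. So r4c3=2.
Step 7. [r2c1∈{4}] r2c1 has the single candidate 4 ⇒ r2c1=4.
Step 8. [r2c3∈{3}] nothing but 3 survives at r2c3. So r2c3=3.
Step 9. [r3c2∈{4}] r3c2 is down to just 4. So r3c2=4.

Answer: 3 1 4 2 / 4 2 3 1 / 2 4 1 3 / 1 3 2 4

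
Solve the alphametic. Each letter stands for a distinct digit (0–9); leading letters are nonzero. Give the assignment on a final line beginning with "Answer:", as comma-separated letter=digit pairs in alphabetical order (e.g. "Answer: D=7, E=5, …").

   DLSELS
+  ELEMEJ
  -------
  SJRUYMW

Step 1. [col 1: S + J ≡ W (mod 10)] column 1 (S + J ≡ W (mod 10), carry-in 0) doesn't pin W yet; pick W=3 and continue ⇒ W=3.
Step 2. [col 1: S + J ≡ W (mod 10)] several values work for S in column 1 (S + J ≡ W (mod 10), carry-in 0); try S=1 ⇒ S=1.
Step 3. [col 1: S + J ≡ W (mod 10)] column 1 reads S+J+carry(0)=W with S=1, W=3; with digits 1,3 already taken and all letters distinct, the only value for J is 2 ⇒ J=2.
Step 4. [col 2: L + E ≡ M (mod 10)] column 2 (L + E ≡ M (mod 10), carry-in 0) doesn't pin E yet; pick E=5 and continue. So E=5.
Step 5. [col 2: L + E ≡ M (mod 10)] M=4 is one option consistent with column 2 (L + E ≡ M (mod 10), carry-in 0) — take it, so M=4.
Step 6. [col 2: L + E ≡ M (mod 10)] in column 2 we have L+E≡M with carry-in 0; given E=5, M=4 and digits 1,2,3,4,5 already taken and all letters distinct, that pins L to 9, so L=9.
Step 7. [col 3: E + M ≡ Y (mod 10)] from column 3 (E=5, M=4, carry-in 1, digits 1,2,3,4,5,9 already taken and all letters distinct): Y must equal 0 ⇒ Y=0.
Step 8. [col 4: S + E ≡ U (mod 10)] from column 4 (S=1, E=5, carry-in 1, digits 0,1,2,3,4,5,9 already taken and all letters distinct): U must equal 7 ⇒ U=7.
Step 9. [col 5: L + L ≡ R (mod 10)] column 5: given L=9, carry-in 0, and digits 0,1,2,3,4,5,7,9 already taken and all letters distinct, L+L≡R (mod 10) forces R=8, so R=8.
Step 10. [col 6: D + E ≡ J (mod 10)] from column 6 (E=5, J=2, carry-in 1, digits 0,1,2,3,4,5,7,8,9 already taken and all letters distinct): D must equal 6. So D=6.

Answer: D=6, E=5, J=2, L=9, M=4, R=8, S=1, U=7, W=3, Y=0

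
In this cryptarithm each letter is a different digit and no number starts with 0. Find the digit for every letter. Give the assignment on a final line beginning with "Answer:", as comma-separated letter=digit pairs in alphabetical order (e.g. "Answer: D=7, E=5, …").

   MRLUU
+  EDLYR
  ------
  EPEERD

Step 1. [E] the sum has 6 digits but both addends have 5; that extra leading digit E is the final carry, namely 1, so E=1.
Step 2. [col 1: U + R ≡ D (mod 10)] no forcing yet in column 1 (carry-in 0); U=4 is free and consistent — try it. So U=4.
Step 3. [col 1: U + R ≡ D (mod 10)] no forcing yet in column 1 (carry-in 0); D=7 is free and consistent — try it. So D=7.
Step 4. [col 1: U + R ≡ D (mod 10)] from column 1 (U=4, D=7, carry-in 0, digits 1,4,7 already taken and all letters distinct): R must equal 3 ⇒ R=3.
Step 5. [col 2: U + Y ≡ R (mod 10)] column 2: given U=4, R=3, carry-in 0, and digits 1,3,4,7 already taken and all letters distinct, U+Y≡R (mod 10) forces Y=9. So Y=9.
Step 6. [col 3: L + L ≡ E (mod 10)] several values work for L in column 3 (L + L ≡ E (mod 10), carry-in 1); try L=5, so L=5.
Step 7. [col 5: M + E ≡ P (mod 10)] several values work for P in column 5 (M + E ≡ P (mod 10), carry-in 1); try P=0 ⇒ P=0.
Step 8. [col 5: M + E ≡ P (mod 10)] column 5: given E=1, P=0, carry-in 1, and digits 0,1,3,4,5,7,9 already taken and all letters distinct, M+E≡P (mod 10) forces M=8. So M=8.

Answer: D=7, E=1, L=5, M=8, P=0, R=3, U=4, Y=9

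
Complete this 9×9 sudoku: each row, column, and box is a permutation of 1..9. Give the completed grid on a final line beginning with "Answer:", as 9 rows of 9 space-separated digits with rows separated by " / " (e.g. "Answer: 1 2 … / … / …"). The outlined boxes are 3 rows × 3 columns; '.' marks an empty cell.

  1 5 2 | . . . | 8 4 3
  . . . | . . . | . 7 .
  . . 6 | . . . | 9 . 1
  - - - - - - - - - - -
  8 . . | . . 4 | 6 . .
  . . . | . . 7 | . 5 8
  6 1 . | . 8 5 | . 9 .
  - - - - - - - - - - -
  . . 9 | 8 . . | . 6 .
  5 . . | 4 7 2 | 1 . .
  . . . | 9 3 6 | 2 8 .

Step 1. [r9c9∈{4,5,7}] 5 has one home in row 9: r9c9. So r9c9=5.
Step 2. [r3c8∈{2}] nothing but 2 survives at r3c8 ⇒ r3c8=2.
Step 3. [r8c8∈{3}] r8c8 is down to just 3. So r8c8=3.
Step 4. [r7c5∈{1,5}] 5 has one home in row 7: r7c5, so r7c5=5.
Step 5. [r3c4∈{3,5,7}] r3c4 is the only open cell in row 3 admitting 5. So r3c4=5.
Step 6. [r3c5∈{4}] only 4 remains possible at r3c5. So r3c5=4.
Step 7. [r1c6∈{9}] r1c6 has the single candidate 9 ⇒ r1c6=9.
Step 8. [r1c5∈{6}] only 6 remains possible at r1c5. So r1c5=6.
Step 9. [r5c4∈{1,2,3,6}] r5c4 is the only open cell in row 5 admitting 6 ⇒ r5c4=6.
Step 10. [r5c5∈{1,2,9}] row 5 places 1 nowhere but r5c5 ⇒ r5c5=1.
Step 11. [r2c4∈{1,2,3}] in col 4, 1 fits only at r2c4 ⇒ r2c4=1.
Step 12. [r4c3∈{3,5,7}] 5 has one home in row 4: r4c3, so r4c3=5.
Step 13. [r4c5∈{2,9}] r4c5 is the only open cell in col 5 admitting 9 ⇒ r4c5=9.
Step 14. [r9c3∈{1,4,7}] r9c3 is the only open cell in row 9 admitting 1 ⇒ r9c3=1.
Step 15. [r6c3∈{3,4,7}] 7 has one home in col 3: r6c3 ⇒ r6c3=7.
Step 16. [r7c7∈{4,7}] col 7 places 7 nowhere but r7c7. So r7c7=7.
Step 17. [r7c9∈{4}] only 4 remains possible at r7c9. So r7c9=4.
Step 18. [r6c7∈{3,4}] row 6 places 4 nowhere but r6c7, so r6c7=4.
Step 19. [r5c7∈{3}] r5c7's peers cover all but 3. So r5c7=3.
Step 20. [r2c3∈{3,4,8}] col 3 places 3 nowhere but r2c3. So r2c3=3.
Step 21. [r4c2∈{2,3}] r4c2 is the only open cell in box 4 admitting 3 ⇒ r4c2=3.
Step 22. [r4c4∈{2}] r4c4's peers cover all but 2, so r4c4=2.
Step 23. [r3c1∈{7}] r3c1's peers cover all but 7 ⇒ r3c1=7.
Step 24. [r3c2∈{8}] only 8 remains possible at r3c2 ⇒ r3c2=8.
Step 25. [r9c1∈{4}] only 4 remains possible at r9c1, so r9c1=4.
Step 26. [r2c1∈{9}] r2c1 has the single candidate 9. So r2c1=9.
Step 27. [r7c2∈{2}] nothing but 2 survives at r7c2, so r7c2=2.
Step 28. [r5c2∈{4,9}] across row 5, 9 lands solely at r5c2, so r5c2=9.
Step 29. [r2c5∈{2}] r2c5 has the single candidate 2 ⇒ r2c5=2.
Step 30. [r1c4∈{7}] r1c4's peers cover all but 7. So r1c4=7.
Step 31. [r2c7∈{5}] r2c7 is down to just 5, so r2c7=5.
Step 32. [r6c9∈{2}] r6c9 is down to just 2. So r6c9=2.
Step 33. [r8c2∈{6}] only 6 remains possible at r8c2, so r8c2=6.
Step 34. [r2c2∈{4}] only 4 remains possible at r2c2, so r2c2=4.
Step 35. [r9c2∈{7}] nothing but 7 survives at r9c2. So r9c2=7.
Step 36. [r2c9∈{6}] nothing but 6 survives at r2c9. So r2c9=6.
Step 37. [r7c1∈{3}] r7c1 has the single candidate 3, so r7c1=3.
Step 38. [r5c1∈{2}] nothing but 2 survives at r5c1 ⇒ r5c1=2.
Step 39. [r8c3∈{8}] r8c3 has the single candidate 8 ⇒ r8c3=8.
Step 40. [r6c4∈{3}] r6c4's peers cover all but 3, so r6c4=3.
Step 41. [r4c9∈{7}] r4c9 has the single candidate 7 ⇒ r4c9=7.
Step 42. [r3c6∈{3}] r3c6 has the single candidate 3, so r3c6=3.
Step 43. [r2c6∈{8}] only 8 remains possible at r2c6 ⇒ r2c6=8.
Step 44. [r4c8∈{1}] r4c8 is down to just 1 ⇒ r4c8=1.
Step 45. [r7c6∈{1}] nothing but 1 survives at r7c6. So r7c6=1.
Step 46. [r8c9∈{9}] r8c9 is down to just 9 ⇒ r8c9=9.
Step 47. [r5c3∈{4}] r5c3's peers cover all but 4, so r5c3=4.

Answer: 1 5 2 7 6 9 8 4 3 / 9 4 3 1 2 8 5 7 6 / 7 8 6 5 4 3 9 2 1 / 8 3 5 2 9 4 6 1 7 / 2 9 4 6 1 7 3 5 8 / 6 1 7 3 8 5 4 9 2 / 3 2 9 8 5 1 7 6 4 / 5 6 8 4 7 2 1 3 9 / 4 7 1 9 3 6 2 8 5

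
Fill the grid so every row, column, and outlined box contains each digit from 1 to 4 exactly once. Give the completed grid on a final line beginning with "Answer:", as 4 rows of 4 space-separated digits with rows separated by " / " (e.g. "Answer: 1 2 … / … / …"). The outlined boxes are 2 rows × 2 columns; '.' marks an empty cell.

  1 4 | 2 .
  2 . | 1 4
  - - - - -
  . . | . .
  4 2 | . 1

Step 1. [r3c1∈{3}] only 3 remains possible at r3c1. So r3c1=3.
Step 2. [r4c3∈{3}] nothing but 3 survives at r4c3 ⇒ r4c3=3.
Step 3. [r3c4∈{2}] r3c4's peers cover all but 2, so r3c4=2.
Step 4. [r3c3∈{4}] r3c3 is down to just 4. So r3c3=4.
Step 5. [r3c2∈{1}] r3c2 has the single candidate 1. So r3c2=1.
Step 6. [r2c2∈{3}] nothing but 3 survives at r2c2, so r2c2=3.
Step 7. [r1c4∈{3}] only 3 remains possible at r1c4 ⇒ r1c4=3.

Answer: 1 4 2 3 / 2 3 1 4 / 3 1 4 2 / 4 2 3 1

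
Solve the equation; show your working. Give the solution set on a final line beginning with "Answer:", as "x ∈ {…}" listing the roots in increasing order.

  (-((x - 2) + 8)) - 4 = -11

Step 1. [(-((x - 2) + 8)) - 4 = -11] -4 is outermost — add 4 both sides. So sub: -((x - 2) + 8) = -7.
Step 2. [-((x - 2) + 8) = -7] flip signs both sides. So neg: (x - 2) + 8 = 7.
Step 3. [(x - 2) + 8 = 7] peel the +8: subtract 8 from each side. So sub: x - 2 = -1.
Step 4. [x - 2 = -1] the outer -2 inverts by adding 2. So sub: x = 1.

Answer: x ∈ {1}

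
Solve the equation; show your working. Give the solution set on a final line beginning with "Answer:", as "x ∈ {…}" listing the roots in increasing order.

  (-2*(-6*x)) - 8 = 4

Step 1. [(-2*(-6*x)) - 8 = 4] -2 | LHS and -2 | 4: pull -2 out, so factor: (-6*x) + 4 = -2.
Step 2. [(-6*x) + 4 = -2] +4 is outermost — subtract 4 both sides, so sub: -6*x = -6.
Step 3. [-6*x = -6] leading coefficient -6: divide by -6, so div: x = 1.

Answer: x ∈ {1}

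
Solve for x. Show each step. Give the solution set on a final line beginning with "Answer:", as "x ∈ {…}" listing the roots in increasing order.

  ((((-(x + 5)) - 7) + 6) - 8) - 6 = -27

Step 1. [((((-(x + 5)) - 7) + 6) - 8) - 6 = -27] peel the -6: add 6 from each side. So sub: (((-(x + 5)) - 7) + 6) - 8 = -21.
Step 2. [(((-(x + 5)) - 7) + 6) - 8 = -21] -8 is outermost — add 8 both sides, so sub: ((-(x + 5)) - 7) + 6 = -13.
Step 3. [((-(x + 5)) - 7) + 6 = -13] the outer +6 inverts by subtracting 6 ⇒ sub: (-(x + 5)) - 7 = -19.
Step 4. [(-(x + 5)) - 7 = -19] 7 comes off first (add 7), so sub: -(x + 5) = -12.
Step 5. [-(x + 5) = -12] LHS negated; negate both sides, so neg: x + 5 = 12.
Step 6. [x + 5 = 12] subtract 5: x sits inside (… + 5), so sub: x = 7.

Answer: x ∈ {7}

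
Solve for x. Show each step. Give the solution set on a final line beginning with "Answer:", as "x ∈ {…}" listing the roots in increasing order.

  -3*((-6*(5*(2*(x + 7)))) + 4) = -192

Step 1. [-3*((-6*(5*(2*(x + 7)))) + 4) = -192] -3 out front; divide by -3. So div: (-6*(5*(2*(x + 7)))) + 4 = 64.
Step 2. [(-6*(5*(2*(x + 7)))) + 4 = 64] subtract 4: x sits inside (… + 4). So sub: -6*(5*(2*(x + 7))) = 60.
Step 3. [-6*(5*(2*(x + 7))) = 60] LHS = -6·(…); ÷-6 both sides, so div: 5*(2*(x + 7)) = -10.
Step 4. [5*(2*(x + 7)) = -10] divide by the outer 5 ⇒ div: 2*(x + 7) = -2.
Step 5. [2*(x + 7) = -2] 2·(inner) — divide through by 2, so div: x + 7 = -1.
Step 6. [x + 7 = -1] 7 comes off first (subtract 7) ⇒ sub: x = -8.

Answer: x ∈ {-8}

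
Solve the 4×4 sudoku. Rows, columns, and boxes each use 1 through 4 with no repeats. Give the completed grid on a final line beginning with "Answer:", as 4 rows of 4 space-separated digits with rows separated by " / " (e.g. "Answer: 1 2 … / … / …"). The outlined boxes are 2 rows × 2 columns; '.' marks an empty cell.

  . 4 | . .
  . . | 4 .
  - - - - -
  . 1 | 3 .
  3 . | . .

Step 1. [r4c2∈{2}] r4c2's peers cover all but 2 ⇒ r4c2=2.
Step 2. [r1c3∈{1,2}] 2 has one home in col 3: r1c3 ⇒ r1c3=2.
Step 3. [r1c1∈{1}] r1c1 is down to just 1 ⇒ r1c1=1.
Step 4. [r2c4∈{1,3}] 1 has one home in row 2: r2c4, so r2c4=1.
Step 5. [r3c4∈{2,4}] across row 3, 2 lands solely at r3c4 ⇒ r3c4=2.
Step 6. [r4c3∈{1}] r4c3 is down to just 1 ⇒ r4c3=1.
Step 7. [r4c4∈{4}] nothing but 4 survives at r4c4. So r4c4=4.
Step 8. [r2c1∈{2}] r2c1 is down to just 2, so r2c1=2.
Step 9. [r1c4∈{3}] r1c4 is down to just 3. So r1c4=3.
Step 10. [r2c2∈{3}] r2c2 is down to just 3. So r2c2=3.
Step 11. [r3c1∈{4}] nothing but 4 survives at r3c1, so r3c1=4.

Answer: 1 4 2 3 / 2 3 4 1 / 4 1 3 2 / 3 2 1 4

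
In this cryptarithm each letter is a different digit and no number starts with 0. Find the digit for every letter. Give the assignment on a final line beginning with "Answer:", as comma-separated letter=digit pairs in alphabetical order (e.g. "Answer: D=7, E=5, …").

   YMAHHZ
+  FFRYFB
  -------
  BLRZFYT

Step 1. [col 1: Z + B ≡ T (mod 10)] column 1 (Z + B ≡ T (mod 10), carry-in 0) doesn't pin Z yet; pick Z=7 and continue. So Z=7.
Step 2. [col 1: Z + B ≡ T (mod 10)] T=8 is one option consistent with column 1 (Z + B ≡ T (mod 10), carry-in 0) — take it ⇒ T=8.
Step 3. [col 1: Z + B ≡ T (mod 10)] column 1 reads Z+B+carry(0)=T with Z=7, T=8; with digits 7,8 already taken and all letters distinct, the only value for B is 1 ⇒ B=1.
Step 4. [col 2: H + F ≡ Y (mod 10)] column 2 (H + F ≡ Y (mod 10), carry-in 0) doesn't pin Y yet; pick Y=9 and continue ⇒ Y=9.
Step 5. [col 2: H + F ≡ Y (mod 10)] no forcing yet in column 2 (carry-in 0); F=4 is free and consistent — try it, so F=4.
Step 6. [col 2: H + F ≡ Y (mod 10)] from column 2 (F=4, Y=9, carry-in 0, digits 1,4,7,8,9 already taken and all letters distinct): H must equal 5 ⇒ H=5.
Step 7. [col 4: A + R ≡ Z (mod 10)] several values work for R in column 4 (A + R ≡ Z (mod 10), carry-in 1); try R=6 ⇒ R=6.
Step 8. [col 4: A + R ≡ Z (mod 10)] column 4: given R=6, Z=7, carry-in 1, and digits 1,4,5,6,7,8,9 already taken and all letters distinct, A+R≡Z (mod 10) forces A=0 ⇒ A=0.
Step 9. [col 5: M + F ≡ R (mod 10)] column 5 reads M+F+carry(0)=R with F=4, R=6; with digits 0,1,4,5,6,7,8,9 already taken and all letters distinct, the only value for M is 2 ⇒ M=2.
Step 10. [col 6: Y + F ≡ L (mod 10)] column 6 reads Y+F+carry(0)=L with Y=9, F=4; with digits 0,1,2,4,5,6,7,8,9 already taken and all letters distinct, the only value for L is 3. So L=3.

Answer: A=0, B=1, F=4, H=5, L=3, M=2, R=6, T=8, Y=9, Z=7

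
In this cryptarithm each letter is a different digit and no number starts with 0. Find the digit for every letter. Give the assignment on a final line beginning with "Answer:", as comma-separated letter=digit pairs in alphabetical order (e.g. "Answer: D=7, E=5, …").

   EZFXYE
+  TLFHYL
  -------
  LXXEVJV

Step 1. [col 1: E + L ≡ V (mod 10)] no forcing yet in column 1 (carry-in 0); V=0 is free and consistent — try it ⇒ V=0.
Step 2. [col 1: E + L ≡ V (mod 10)] column 1 (E + L ≡ V (mod 10), carry-in 0) doesn't pin L yet; pick L=1 and continue, so L=1.
Step 3. [col 1: E + L ≡ V (mod 10)] in column 1 we have E+L≡V with carry-in 0; given L=1, V=0 and digits 0,1 already taken and all letters distinct, that pins E to 9. So E=9.
Step 4. [col 2: Y + Y ≡ J (mod 10)] Y=2 is one option consistent with column 2 (Y + Y ≡ J (mod 10), carry-in 1) — take it ⇒ Y=2.
Step 5. [col 2: Y + Y ≡ J (mod 10)] column 2 reads Y+Y+carry(1)=J with Y=2; with digits 0,1,2,9 already taken and all letters distinct, the only value for J is 5, so J=5.
Step 6. [col 3: X + H ≡ V (mod 10)] no forcing yet in column 3 (carry-in 0); H=3 is free and consistent — try it ⇒ H=3.
Step 7. [col 3: X + H ≡ V (mod 10)] from column 3 (H=3, V=0, carry-in 0, digits 0,1,2,3,5,9 already taken and all letters distinct): X must equal 7. So X=7.
Step 8. [col 4: F + F ≡ E (mod 10)] in column 4 we have F+F≡E with carry-in 1; given E=9 and digits 0,1,2,3,5,7,9 already taken and all letters distinct, that pins F to 4 ⇒ F=4.
Step 9. [col 5: Z + L ≡ X (mod 10)] from column 5 (L=1, X=7, carry-in 0, digits 0,1,2,3,4,5,7,9 already taken and all letters distinct): Z must equal 6, so Z=6.
Step 10. [col 6: E + T ≡ X (mod 10)] column 6: given E=9, X=7, carry-in 0, and digits 0,1,2,3,4,5,6,7,9 already taken and all letters distinct, E+T≡X (mod 10) forces T=8, so T=8.

Answer: E=9, F=4, H=3, J=5, L=1, T=8, V=0, X=7, Y=2, Z=6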